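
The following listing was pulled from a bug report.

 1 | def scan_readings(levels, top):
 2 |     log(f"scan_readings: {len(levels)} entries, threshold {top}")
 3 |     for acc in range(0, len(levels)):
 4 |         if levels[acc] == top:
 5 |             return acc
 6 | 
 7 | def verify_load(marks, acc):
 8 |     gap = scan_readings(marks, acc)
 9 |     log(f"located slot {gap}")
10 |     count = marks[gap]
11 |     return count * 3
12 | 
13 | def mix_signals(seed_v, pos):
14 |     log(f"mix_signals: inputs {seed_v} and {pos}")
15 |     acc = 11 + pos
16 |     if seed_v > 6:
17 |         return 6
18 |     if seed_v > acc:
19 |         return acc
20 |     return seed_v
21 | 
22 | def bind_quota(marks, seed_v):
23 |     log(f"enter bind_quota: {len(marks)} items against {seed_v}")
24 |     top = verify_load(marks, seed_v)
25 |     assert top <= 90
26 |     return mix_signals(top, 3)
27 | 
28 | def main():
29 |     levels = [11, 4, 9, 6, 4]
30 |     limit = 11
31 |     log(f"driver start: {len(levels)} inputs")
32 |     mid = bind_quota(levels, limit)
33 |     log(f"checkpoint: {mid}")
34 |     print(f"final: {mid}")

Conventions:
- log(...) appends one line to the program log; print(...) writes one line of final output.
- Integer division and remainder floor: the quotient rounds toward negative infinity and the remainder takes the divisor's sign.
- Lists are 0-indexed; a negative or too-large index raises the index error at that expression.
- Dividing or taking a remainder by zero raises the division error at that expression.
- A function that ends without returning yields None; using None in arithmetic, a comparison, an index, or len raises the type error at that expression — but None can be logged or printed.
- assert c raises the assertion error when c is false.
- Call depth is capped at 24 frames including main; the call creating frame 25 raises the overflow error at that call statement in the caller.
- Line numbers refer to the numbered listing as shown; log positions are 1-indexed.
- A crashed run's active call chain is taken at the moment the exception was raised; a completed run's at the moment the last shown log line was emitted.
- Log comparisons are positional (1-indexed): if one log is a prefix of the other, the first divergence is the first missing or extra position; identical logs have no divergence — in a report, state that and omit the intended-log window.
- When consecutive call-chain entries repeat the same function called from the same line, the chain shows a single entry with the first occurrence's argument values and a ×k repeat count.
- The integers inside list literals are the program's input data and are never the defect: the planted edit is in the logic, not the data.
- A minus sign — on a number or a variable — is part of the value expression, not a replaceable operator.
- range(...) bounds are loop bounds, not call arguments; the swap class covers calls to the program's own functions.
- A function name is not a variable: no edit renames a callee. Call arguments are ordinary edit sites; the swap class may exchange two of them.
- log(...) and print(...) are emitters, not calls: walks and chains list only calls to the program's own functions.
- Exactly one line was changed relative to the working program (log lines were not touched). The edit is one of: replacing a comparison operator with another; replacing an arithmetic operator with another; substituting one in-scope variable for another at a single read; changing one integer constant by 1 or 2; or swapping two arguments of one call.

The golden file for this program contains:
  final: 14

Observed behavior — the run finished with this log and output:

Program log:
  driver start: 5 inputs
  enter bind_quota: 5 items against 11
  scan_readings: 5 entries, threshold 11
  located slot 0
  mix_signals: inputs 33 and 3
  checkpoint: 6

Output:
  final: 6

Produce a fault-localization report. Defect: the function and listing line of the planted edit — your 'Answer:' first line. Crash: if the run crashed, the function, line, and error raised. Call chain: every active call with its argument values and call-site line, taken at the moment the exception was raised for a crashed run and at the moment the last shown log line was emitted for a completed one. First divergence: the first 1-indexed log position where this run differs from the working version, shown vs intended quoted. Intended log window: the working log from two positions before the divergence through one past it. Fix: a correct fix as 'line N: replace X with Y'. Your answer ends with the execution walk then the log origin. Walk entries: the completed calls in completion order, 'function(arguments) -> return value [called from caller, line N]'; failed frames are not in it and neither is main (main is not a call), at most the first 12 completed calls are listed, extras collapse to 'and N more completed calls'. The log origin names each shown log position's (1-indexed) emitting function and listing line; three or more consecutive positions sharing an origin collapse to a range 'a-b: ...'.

Answer: the defect is in mix_signals at line 16.
Key observation: Log line 6 is where behavior first shows: 'checkpoint: 6' appears instead of 'checkpoint: 14'.
Call chain: main.
First divergence: position 6; shown 'checkpoint: 6' vs intended 'checkpoint: 14'.
Intended log window:
  4: located slot 0
  5: mix_signals: inputs 33 and 3
  6: checkpoint: 14
Execution walk:
  scan_readings([11, 4, 9, 6, 4], 11) -> 0  [called from verify_load, line 8]
  verify_load([11, 4, 9, 6, 4], 11) -> 33  [called from bind_quota, line 24]
  mix_signals(33, 3) -> 6  [called from bind_quota, line 26]
  bind_quota([11, 4, 9, 6, 4], 11) -> 6  [called from main, line 32]
Log line origins:
  1: emitted by main (line 31)
  2: emitted by bind_quota (line 23)
  3: emitted by scan_readings (line 2)
  4: emitted by verify_load (line 9)
  5: emitted by mix_signals (line 14)
  6: emitted by main (line 33)
A correct fix: line 16: replace `>` with `<`.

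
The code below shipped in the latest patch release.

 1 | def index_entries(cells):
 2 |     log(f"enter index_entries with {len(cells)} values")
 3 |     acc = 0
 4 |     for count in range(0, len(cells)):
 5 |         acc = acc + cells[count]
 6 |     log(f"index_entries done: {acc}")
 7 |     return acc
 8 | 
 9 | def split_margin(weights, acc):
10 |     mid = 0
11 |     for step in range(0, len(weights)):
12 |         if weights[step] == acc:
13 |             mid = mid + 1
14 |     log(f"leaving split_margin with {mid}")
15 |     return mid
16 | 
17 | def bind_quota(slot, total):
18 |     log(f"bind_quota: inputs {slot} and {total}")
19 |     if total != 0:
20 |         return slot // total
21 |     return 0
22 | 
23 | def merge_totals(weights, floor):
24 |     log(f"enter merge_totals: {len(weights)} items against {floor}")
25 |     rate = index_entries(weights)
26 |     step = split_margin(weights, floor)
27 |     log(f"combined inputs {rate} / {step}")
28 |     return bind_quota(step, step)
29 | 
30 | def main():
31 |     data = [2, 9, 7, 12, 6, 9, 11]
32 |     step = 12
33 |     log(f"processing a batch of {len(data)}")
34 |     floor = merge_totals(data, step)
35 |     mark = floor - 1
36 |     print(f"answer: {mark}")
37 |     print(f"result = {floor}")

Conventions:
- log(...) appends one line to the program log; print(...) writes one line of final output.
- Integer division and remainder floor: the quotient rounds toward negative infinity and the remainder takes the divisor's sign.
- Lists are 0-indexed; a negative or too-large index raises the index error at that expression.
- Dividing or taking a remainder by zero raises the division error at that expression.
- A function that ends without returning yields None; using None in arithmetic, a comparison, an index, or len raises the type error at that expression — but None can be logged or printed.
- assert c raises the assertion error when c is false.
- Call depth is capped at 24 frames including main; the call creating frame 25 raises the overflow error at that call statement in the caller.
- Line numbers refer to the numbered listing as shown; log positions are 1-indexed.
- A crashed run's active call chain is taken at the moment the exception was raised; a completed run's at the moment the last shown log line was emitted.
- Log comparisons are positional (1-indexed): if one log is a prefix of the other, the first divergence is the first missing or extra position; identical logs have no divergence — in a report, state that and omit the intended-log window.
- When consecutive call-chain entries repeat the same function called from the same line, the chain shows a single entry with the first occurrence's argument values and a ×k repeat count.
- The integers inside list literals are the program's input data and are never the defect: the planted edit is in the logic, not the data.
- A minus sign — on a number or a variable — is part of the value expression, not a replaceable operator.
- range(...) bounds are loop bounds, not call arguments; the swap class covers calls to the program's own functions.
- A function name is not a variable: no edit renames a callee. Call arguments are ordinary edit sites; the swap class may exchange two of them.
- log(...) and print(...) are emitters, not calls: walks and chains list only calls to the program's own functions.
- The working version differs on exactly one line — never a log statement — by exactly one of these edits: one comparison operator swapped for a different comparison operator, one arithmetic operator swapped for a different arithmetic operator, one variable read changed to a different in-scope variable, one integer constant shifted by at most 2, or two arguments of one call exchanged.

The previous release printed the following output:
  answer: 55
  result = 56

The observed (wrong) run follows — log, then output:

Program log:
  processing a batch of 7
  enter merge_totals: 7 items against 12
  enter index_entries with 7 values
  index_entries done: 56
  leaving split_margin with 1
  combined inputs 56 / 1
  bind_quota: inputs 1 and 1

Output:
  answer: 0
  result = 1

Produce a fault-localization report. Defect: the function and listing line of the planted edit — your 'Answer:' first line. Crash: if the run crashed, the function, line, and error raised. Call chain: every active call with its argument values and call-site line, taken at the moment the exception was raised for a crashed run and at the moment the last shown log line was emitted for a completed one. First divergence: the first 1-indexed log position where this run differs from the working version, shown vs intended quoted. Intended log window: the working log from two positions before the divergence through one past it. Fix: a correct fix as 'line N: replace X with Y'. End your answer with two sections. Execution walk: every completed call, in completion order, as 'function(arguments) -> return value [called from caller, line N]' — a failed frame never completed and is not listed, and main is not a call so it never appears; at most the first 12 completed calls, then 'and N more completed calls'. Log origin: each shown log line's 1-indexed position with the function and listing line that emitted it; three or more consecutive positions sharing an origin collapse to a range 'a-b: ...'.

Answer: the defect is in merge_totals at line 28.
Core observation: The earliest visible damage is log position 7 — 'bind_quota: inputs 1 and 1' rather than the intended 'bind_quota: inputs 56 and 1'.
Call chain: main -> merge_totals([2, 9, 7, 12, 6, 9, 11], 12) (called at line 34) -> bind_quota(1, 1) (called at line 28).
First divergence: position 7 — the shown line 'bind_quota: inputs 1 and 1' should read 'bind_quota: inputs 56 and 1'.
Intended log window:
  5: leaving split_margin with 1
  6: combined inputs 56 / 1
  7: bind_quota: inputs 56 and 1
Execution walk:
  index_entries([2, 9, 7, 12, 6, 9, 11]) -> 56  [called from merge_totals, line 25]
  split_margin([2, 9, 7, 12, 6, 9, 11], 12) -> 1  [called from merge_totals, line 26]
  bind_quota(1, 1) -> 1  [called from merge_totals, line 28]
  merge_totals([2, 9, 7, 12, 6, 9, 11], 12) -> 1  [called from main, line 34]
Origin of each log line:
  1: logged in main at line 33
  2: logged in merge_totals at line 24
  3: logged in index_entries at line 2
  4: logged in index_entries at line 6
  5: logged in split_margin at line 14
  6: logged in merge_totals at line 27
  7: logged in bind_quota at line 18
A correct fix: line 28: replace `bind_quota(step, step)` with `bind_quota(rate, step)`.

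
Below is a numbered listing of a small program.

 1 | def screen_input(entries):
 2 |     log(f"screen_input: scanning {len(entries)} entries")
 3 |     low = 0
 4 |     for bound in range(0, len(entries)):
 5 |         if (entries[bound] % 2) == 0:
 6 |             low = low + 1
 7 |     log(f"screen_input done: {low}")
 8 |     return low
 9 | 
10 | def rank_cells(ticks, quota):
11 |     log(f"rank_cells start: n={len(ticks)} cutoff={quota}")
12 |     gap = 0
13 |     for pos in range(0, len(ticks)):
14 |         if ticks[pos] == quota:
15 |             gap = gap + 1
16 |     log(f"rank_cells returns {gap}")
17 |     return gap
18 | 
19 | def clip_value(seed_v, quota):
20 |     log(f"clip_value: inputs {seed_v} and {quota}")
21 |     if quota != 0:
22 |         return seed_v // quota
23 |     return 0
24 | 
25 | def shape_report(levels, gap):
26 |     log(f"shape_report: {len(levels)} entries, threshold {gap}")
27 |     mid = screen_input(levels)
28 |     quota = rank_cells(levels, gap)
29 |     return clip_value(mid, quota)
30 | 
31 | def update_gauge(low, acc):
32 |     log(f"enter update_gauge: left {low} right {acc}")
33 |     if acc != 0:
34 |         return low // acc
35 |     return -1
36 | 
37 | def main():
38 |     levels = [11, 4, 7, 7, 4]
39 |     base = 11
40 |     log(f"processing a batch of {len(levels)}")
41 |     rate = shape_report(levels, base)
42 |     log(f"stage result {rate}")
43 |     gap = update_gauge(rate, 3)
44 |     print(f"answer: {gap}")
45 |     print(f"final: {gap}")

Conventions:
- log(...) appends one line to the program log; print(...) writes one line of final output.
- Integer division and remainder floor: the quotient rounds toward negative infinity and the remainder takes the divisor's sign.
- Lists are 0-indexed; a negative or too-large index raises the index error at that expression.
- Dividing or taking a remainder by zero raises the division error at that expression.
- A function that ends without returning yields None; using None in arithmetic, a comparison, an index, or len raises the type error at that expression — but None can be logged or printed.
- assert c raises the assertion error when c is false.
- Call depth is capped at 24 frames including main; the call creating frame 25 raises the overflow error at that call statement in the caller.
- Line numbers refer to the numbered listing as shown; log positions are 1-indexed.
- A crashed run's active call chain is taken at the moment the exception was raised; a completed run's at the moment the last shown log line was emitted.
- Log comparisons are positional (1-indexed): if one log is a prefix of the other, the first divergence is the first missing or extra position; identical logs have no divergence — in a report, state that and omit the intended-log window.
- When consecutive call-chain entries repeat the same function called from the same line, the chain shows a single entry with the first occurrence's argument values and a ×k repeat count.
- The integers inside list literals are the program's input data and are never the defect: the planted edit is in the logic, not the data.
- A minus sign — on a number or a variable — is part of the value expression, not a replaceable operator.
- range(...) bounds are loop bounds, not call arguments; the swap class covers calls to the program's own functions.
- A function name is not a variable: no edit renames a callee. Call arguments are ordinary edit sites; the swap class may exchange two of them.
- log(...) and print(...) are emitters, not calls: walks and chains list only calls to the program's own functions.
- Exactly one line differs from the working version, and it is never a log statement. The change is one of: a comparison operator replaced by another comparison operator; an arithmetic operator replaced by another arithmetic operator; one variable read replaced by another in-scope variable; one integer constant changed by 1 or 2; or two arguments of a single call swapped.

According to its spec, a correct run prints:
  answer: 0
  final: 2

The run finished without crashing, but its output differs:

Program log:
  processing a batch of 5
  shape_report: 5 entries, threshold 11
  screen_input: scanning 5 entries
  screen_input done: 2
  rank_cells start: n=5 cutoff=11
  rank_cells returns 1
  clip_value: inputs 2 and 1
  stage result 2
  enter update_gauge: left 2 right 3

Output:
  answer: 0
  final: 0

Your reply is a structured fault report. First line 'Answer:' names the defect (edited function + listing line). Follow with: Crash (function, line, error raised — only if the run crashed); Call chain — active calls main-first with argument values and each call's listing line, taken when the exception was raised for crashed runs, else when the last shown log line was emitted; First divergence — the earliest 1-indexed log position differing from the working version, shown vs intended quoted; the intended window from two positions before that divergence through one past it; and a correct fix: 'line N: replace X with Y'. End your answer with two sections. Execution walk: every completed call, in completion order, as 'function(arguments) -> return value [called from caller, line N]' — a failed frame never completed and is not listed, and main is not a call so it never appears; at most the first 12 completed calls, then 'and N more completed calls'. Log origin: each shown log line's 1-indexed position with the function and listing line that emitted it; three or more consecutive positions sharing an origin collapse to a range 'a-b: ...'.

Answer: the defect is in main at line 45.
The tell: Nothing in the log betrays the bug — only the output does.
Call chain: main -> update_gauge(2, 3) (called at line 43).
First divergence: none; the two logs match at every position.
Execution walk:
  screen_input([11, 4, 7, 7, 4]) -> 2  [called from shape_report, line 27]
  rank_cells([11, 4, 7, 7, 4], 11) -> 1  [called from shape_report, line 28]
  clip_value(2, 1) -> 2  [called from shape_report, line 29]
  shape_report([11, 4, 7, 7, 4], 11) -> 2  [called from main, line 41]
  update_gauge(2, 3) -> 0  [called from main, line 43]
Log line origins:
  1: emitted by main (line 40)
  2: emitted by shape_report (line 26)
  3: emitted by screen_input (line 2)
  4: emitted by screen_input (line 7)
  5: emitted by rank_cells (line 11)
  6: emitted by rank_cells (line 16)
  7: emitted by clip_value (line 20)
  8: emitted by main (line 42)
  9: emitted by update_gauge (line 32)
A correct fix: line 45: replace `gap` with `rate`.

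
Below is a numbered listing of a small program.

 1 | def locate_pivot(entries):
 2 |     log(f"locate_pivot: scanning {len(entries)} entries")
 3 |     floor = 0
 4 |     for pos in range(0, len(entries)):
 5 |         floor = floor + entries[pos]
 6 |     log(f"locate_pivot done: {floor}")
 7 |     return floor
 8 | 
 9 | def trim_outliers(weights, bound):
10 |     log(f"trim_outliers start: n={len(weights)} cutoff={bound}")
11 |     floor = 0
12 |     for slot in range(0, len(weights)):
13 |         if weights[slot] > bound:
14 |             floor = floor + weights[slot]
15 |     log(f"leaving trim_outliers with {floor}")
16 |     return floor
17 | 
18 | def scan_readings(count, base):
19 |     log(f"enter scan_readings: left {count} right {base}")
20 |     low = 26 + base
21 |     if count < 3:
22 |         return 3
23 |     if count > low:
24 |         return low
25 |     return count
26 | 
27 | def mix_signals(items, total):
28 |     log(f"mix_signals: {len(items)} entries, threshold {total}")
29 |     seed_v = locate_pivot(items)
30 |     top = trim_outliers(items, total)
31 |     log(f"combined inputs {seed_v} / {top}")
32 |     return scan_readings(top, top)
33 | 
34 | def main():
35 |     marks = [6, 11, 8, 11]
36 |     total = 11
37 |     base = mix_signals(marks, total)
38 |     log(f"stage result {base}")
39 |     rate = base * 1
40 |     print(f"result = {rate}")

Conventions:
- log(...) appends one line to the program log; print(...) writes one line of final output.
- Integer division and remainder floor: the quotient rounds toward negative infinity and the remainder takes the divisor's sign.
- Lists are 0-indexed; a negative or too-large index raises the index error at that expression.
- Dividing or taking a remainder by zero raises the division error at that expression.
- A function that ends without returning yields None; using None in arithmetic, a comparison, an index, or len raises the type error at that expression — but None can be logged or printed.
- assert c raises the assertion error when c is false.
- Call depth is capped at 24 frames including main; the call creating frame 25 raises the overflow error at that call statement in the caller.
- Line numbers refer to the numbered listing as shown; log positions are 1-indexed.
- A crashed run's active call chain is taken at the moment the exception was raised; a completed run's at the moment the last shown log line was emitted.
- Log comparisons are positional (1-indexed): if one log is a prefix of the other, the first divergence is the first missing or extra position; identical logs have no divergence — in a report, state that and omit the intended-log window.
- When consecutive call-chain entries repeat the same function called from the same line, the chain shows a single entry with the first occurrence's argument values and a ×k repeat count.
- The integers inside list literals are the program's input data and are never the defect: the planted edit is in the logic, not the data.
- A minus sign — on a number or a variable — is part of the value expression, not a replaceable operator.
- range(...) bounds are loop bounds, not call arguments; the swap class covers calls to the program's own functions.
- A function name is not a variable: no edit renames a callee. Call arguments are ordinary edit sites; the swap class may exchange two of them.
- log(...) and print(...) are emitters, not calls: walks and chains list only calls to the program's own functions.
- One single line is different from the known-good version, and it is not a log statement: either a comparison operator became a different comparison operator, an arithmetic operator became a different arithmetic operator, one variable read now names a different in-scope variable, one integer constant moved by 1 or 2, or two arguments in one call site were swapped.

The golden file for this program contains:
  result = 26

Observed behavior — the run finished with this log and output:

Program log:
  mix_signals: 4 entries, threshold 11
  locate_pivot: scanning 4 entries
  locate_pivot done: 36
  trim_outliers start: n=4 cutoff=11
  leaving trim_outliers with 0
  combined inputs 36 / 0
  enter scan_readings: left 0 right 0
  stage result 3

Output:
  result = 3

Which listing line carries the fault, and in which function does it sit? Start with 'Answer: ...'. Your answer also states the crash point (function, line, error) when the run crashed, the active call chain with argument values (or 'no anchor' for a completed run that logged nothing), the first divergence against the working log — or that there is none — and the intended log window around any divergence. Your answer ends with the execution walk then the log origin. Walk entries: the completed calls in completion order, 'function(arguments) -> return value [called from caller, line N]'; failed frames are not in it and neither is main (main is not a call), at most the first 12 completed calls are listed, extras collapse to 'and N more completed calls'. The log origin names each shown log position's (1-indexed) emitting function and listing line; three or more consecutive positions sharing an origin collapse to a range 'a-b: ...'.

Answer: the defect is in mix_signals at line 32.
Key observation: The earliest visible damage is log position 7 — 'enter scan_readings: left 0 right 0' rather than the intended 'enter scan_readings: left 36 right 0'.
Call chain: main.
First divergence: at position 7 the run shows 'enter scan_readings: left 0 right 0' where the working version logs 'enter scan_readings: left 36 right 0'.
Intended log window:
  5: leaving trim_outliers with 0
  6: combined inputs 36 / 0
  7: enter scan_readings: left 36 right 0
  8: stage result 26
Execution walk:
  locate_pivot([6, 11, 8, 11]) -> 36  [called from mix_signals, line 29]
  trim_outliers([6, 11, 8, 11], 11) -> 0  [called from mix_signals, line 30]
  scan_readings(0, 0) -> 3  [called from mix_signals, line 32]
  mix_signals([6, 11, 8, 11], 11) -> 3  [called from main, line 37]
Log origin:
  1: logged in mix_signals at line 28
  2: logged in locate_pivot at line 2
  3: logged in locate_pivot at line 6
  4: logged in trim_outliers at line 10
  5: logged in trim_outliers at line 15
  6: logged in mix_signals at line 31
  7: logged in scan_readings at line 19
  8: logged in main at line 38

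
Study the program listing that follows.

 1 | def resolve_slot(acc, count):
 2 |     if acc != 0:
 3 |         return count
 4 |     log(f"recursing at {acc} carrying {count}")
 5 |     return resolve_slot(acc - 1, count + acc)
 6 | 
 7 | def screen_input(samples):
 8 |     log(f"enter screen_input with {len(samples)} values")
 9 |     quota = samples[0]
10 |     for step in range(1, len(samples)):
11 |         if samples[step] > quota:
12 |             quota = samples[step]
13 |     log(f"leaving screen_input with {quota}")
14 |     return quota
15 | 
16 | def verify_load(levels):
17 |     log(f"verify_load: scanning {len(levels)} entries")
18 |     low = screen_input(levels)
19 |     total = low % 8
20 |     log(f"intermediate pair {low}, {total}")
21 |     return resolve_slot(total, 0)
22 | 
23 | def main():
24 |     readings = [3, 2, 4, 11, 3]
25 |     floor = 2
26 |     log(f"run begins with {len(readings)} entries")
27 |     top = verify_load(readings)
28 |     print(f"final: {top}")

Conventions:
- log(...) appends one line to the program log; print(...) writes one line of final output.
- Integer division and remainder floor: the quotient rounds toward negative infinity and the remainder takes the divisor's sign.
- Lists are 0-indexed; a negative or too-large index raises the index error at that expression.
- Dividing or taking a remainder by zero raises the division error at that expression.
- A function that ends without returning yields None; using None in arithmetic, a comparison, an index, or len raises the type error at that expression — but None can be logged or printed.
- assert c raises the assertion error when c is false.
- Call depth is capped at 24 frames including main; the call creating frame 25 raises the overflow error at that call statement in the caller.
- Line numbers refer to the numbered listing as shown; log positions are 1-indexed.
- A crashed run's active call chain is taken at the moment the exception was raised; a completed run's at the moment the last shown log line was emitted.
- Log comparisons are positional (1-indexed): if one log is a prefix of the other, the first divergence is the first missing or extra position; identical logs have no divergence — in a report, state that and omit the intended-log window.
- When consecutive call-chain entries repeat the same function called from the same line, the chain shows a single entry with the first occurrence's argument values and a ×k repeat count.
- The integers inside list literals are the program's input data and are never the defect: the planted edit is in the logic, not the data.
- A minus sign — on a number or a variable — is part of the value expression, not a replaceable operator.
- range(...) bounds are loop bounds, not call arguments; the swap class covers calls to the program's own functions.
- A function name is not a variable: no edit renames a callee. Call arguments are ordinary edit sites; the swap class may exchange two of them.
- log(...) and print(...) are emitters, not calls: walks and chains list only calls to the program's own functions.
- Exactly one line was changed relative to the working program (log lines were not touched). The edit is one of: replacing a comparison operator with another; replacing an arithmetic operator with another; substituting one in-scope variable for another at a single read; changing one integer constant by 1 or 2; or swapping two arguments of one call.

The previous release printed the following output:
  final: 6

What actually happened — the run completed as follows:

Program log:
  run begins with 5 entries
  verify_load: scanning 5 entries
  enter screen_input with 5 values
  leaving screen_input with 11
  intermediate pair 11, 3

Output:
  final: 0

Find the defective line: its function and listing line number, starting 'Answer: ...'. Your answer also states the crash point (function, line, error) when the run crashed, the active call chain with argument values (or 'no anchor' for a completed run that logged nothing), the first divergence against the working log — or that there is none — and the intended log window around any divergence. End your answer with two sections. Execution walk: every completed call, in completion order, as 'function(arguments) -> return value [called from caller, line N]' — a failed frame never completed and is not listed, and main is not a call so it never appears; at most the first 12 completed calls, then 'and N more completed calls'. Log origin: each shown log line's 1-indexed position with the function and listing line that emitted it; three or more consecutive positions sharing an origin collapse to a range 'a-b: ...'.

Answer: the defect is in resolve_slot at line 2.
Key observation: After 5 matching log lines the faulty run goes silent, while the working version continues with 'recursing at 3 carrying 0'.
Call chain: main -> verify_load([3, 2, 4, 11, 3]) (called at line 27).
First divergence: position 6 — after 5 matching lines the faulty run goes silent; intended next line 'recursing at 3 carrying 0'.
Intended log window:
  4: leaving screen_input with 11
  5: intermediate pair 11, 3
  6: recursing at 3 carrying 0
  7: recursing at 2 carrying 3
Execution walk:
  screen_input([3, 2, 4, 11, 3]) -> 11  [called from verify_load, line 18]
  resolve_slot(3, 0) -> 0  [called from verify_load, line 21]
  verify_load([3, 2, 4, 11, 3]) -> 0  [called from main, line 27]
Origin of each log line:
  1: from main, line 26
  2: from verify_load, line 17
  3: from screen_input, line 8
  4: from screen_input, line 13
  5: from verify_load, line 20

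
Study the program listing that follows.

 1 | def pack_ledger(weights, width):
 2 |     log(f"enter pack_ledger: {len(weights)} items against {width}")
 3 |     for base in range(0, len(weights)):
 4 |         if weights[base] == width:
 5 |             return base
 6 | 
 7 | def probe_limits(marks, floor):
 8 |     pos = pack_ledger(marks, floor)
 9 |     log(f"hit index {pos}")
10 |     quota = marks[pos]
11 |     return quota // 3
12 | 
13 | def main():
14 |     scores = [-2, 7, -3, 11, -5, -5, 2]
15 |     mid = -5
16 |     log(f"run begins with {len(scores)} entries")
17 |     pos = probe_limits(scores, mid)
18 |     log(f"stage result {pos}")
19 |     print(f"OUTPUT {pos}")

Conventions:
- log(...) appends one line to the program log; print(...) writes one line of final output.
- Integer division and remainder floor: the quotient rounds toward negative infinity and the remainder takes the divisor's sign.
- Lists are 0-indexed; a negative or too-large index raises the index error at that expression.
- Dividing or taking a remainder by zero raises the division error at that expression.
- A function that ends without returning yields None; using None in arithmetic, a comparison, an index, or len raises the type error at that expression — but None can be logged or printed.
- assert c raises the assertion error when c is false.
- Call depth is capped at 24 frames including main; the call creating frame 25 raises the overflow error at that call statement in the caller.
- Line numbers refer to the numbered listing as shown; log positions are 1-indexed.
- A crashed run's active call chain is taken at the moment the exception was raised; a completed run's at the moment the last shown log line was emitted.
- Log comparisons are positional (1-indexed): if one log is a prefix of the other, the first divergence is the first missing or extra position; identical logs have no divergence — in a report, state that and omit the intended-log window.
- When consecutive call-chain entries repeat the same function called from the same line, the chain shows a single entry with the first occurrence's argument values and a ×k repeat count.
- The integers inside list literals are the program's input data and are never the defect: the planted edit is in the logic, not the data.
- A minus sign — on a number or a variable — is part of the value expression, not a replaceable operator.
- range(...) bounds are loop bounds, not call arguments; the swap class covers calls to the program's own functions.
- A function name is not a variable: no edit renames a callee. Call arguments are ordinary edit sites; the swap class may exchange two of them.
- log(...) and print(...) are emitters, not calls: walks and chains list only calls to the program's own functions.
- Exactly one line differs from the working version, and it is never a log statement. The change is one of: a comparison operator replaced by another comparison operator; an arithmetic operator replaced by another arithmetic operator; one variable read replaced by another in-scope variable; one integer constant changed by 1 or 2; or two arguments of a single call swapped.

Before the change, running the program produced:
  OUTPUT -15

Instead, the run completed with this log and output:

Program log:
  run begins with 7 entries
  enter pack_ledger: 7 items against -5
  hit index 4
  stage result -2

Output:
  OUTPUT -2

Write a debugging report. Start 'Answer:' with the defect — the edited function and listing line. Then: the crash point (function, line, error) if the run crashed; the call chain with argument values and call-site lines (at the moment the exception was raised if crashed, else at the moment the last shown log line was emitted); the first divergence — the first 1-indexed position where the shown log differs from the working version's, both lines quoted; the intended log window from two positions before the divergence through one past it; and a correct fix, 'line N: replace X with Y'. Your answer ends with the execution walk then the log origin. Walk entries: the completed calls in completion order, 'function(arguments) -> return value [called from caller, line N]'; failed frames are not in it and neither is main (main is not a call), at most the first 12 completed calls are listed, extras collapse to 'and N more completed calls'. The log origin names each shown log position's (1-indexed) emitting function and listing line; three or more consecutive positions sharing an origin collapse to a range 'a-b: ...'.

Answer: the defect is in probe_limits at line 11.
The tell: The log first diverges at position 4: the faulty run prints 'stage result -2' where the working version prints 'stage result -15'.
Call chain: main.
First divergence: position 4 — the shown line 'stage result -2' should read 'stage result -15'.
Intended log window:
  2: enter pack_ledger: 7 items against -5
  3: hit index 4
  4: stage result -15
Execution walk:
  pack_ledger([-2, 7, -3, 11, -5, -5, 2], -5) -> 4  [called from probe_limits, line 8]
  probe_limits([-2, 7, -3, 11, -5, -5, 2], -5) -> -2  [called from main, line 17]
Log origin:
  1: logged in main at line 16
  2: logged in pack_ledger at line 2
  3: logged in probe_limits at line 9
  4: logged in main at line 18
A correct fix: line 11: replace `//` with `*`.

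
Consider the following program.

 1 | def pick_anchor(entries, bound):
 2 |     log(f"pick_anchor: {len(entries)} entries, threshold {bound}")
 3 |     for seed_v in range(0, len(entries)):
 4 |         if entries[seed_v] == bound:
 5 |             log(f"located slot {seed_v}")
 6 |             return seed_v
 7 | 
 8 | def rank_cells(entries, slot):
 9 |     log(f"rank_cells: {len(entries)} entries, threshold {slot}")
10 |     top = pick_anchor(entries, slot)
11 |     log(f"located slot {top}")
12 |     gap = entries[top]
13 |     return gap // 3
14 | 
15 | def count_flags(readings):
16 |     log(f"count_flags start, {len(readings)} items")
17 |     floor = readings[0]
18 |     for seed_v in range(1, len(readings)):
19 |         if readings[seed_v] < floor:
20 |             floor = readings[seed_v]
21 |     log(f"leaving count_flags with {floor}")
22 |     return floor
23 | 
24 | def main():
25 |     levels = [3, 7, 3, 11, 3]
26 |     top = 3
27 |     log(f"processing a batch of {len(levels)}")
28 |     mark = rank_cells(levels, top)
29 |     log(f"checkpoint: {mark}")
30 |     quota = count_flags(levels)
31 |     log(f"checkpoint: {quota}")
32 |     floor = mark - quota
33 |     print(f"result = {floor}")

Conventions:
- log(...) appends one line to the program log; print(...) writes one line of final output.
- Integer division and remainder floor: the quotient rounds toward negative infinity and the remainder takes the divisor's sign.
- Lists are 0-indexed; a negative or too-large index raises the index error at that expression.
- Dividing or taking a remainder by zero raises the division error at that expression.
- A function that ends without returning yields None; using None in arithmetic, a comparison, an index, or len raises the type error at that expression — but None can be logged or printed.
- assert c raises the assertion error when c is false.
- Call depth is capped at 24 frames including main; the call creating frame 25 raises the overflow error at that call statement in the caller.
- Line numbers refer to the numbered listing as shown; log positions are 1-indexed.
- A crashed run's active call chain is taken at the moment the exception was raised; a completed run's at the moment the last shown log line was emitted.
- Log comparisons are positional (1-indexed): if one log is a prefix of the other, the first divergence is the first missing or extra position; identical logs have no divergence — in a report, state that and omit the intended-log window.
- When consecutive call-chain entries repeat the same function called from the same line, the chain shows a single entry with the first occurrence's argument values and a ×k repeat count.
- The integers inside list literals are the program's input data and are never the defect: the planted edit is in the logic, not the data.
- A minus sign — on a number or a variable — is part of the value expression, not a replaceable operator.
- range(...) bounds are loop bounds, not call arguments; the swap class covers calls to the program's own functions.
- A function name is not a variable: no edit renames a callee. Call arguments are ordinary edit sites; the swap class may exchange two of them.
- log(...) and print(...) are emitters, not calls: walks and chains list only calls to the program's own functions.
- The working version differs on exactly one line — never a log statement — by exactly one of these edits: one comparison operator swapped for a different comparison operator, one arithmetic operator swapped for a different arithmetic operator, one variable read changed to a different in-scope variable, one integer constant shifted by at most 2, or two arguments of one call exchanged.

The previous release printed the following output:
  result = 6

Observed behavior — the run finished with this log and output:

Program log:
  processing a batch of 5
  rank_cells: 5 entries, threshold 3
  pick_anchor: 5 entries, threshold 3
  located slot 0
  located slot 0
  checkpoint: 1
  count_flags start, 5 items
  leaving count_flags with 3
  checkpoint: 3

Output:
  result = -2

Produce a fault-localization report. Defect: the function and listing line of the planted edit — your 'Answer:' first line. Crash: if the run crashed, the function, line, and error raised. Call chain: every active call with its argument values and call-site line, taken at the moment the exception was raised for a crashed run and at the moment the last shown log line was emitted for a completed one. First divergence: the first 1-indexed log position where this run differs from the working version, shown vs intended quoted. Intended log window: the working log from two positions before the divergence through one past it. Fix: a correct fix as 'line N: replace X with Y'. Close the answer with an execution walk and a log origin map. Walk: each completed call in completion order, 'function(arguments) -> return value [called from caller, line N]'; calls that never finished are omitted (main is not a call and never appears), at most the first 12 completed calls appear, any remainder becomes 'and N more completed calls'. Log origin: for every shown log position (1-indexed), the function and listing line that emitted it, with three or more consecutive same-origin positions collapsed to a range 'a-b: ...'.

Answer: the defect is in rank_cells at line 13.
Core observation: Position 6 is the first bad log line: 'checkpoint: 1' should read 'checkpoint: 9'.
Call chain: main.
First divergence: at position 6 the run shows 'checkpoint: 1' where the working version logs 'checkpoint: 9'.
Intended log window:
  4: located slot 0
  5: located slot 0
  6: checkpoint: 9
  7: count_flags start, 5 items
Execution walk:
  pick_anchor([3, 7, 3, 11, 3], 3) -> 0  [called from rank_cells, line 10]
  rank_cells([3, 7, 3, 11, 3], 3) -> 1  [called from main, line 28]
  count_flags([3, 7, 3, 11, 3]) -> 3  [called from main, line 30]
Log origins:
  1: emitted by main (line 27)
  2: emitted by rank_cells (line 9)
  3: emitted by pick_anchor (line 2)
  4: emitted by pick_anchor (line 5)
  5: emitted by rank_cells (line 11)
  6: emitted by main (line 29)
  7: emitted by count_flags (line 16)
  8: emitted by count_flags (line 21)
  9: emitted by main (line 31)
A correct fix: line 13: replace `//` with `*`.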